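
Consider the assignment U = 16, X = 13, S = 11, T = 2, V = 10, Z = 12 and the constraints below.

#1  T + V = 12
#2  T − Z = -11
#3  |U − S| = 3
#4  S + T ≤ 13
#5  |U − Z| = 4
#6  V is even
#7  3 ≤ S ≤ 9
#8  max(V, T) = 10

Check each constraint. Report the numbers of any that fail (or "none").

#1 T + V = 2 + 10 = 12  ✓
#2 T − Z = 2 − 12 = -10, not -11  ✗
#3 |16 − 11| = 5, not 3  ✗
#4 S + T = 11 + 2 = 13; 13 ≤ 13  ✓
#5 |16 − 12| = 4  ✓
#6 V = 10 is even  ✓
#7 S = 11 is outside [3, 9]  ✗
#8 max(10, 2) = 10  ✓

Violated: 2, 3, 7.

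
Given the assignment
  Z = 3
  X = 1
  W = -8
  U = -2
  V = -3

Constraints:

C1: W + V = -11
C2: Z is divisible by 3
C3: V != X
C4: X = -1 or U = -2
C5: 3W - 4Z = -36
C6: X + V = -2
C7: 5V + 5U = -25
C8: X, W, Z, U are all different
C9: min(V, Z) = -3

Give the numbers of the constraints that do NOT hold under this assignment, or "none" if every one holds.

C1: W + V = -8 + (-3) = -11 — OK.
C2: 3 / 3 = 1, so 3 divides 3 — OK.
C3: V = -3, X = 1; distinct — OK.
C4: X = 1 ≠ -1, but U = -2 = -2 (second disjunct) — OK.
C5: 3W - 4Z = 3(-8) - 4(3) = -36 — OK.
C6: X + V = 1 + (-3) = -2 — OK.
C7: 5V + 5U = 5(-3) + 5(-2) = -25 — OK.
C8: values 1, -8, 3, -2 are pairwise distinct — OK.
C9: min(-3, 3) = -3 — OK.

None — every constraint holds.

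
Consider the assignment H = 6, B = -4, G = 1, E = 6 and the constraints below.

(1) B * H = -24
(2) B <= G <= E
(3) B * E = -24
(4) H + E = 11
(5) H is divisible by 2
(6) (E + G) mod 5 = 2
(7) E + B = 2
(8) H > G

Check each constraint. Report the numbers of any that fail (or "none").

The assignment fails constraint 4.

(1) B * H = -4 * 6 = -24 — holds.
(2) values -4 <= 1 <= 6 — holds.
(3) B * E = -4 * 6 = -24 — holds.
(4) H + E = 6 + 6 = 12, not 11 — does not hold.
(5) 6 / 2 = 3, so 2 divides 6 — holds.
(6) E + G = 7; 7 mod 5 = 2 — holds.
(7) E + B = 6 + (-4) = 2 — holds.
(8) H = 6, G = 1; 6 > 1 — holds.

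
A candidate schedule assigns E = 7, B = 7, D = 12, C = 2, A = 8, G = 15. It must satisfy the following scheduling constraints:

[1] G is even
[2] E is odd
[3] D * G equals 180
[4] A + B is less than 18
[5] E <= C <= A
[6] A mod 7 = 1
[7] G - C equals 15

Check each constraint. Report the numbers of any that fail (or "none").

The assignment fails constraints 1, 5, and 7.

[1] G = 15 is odd — violated.
[2] E = 7 is odd — satisfied.
[3] D * G = 12 * 15 = 180 — satisfied.
[4] A + B = 8 + 7 = 15; 15 < 18 — satisfied.
[5] values 7, 2, 8; E = 7 is not <= C = 2 — violated.
[6] 8 mod 7 = 1 — satisfied.
[7] G - C = 15 - 2 = 13, not 15 — violated.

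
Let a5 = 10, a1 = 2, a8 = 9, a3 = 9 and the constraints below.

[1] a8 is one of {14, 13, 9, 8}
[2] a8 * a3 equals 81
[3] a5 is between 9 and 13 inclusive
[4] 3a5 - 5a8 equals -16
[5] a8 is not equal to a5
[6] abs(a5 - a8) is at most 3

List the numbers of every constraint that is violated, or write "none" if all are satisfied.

The assignment fails constraint 4.

[1] a8 = 9 is in {14, 13, 9, 8} — holds.
[2] a8 * a3 = 9 * 9 = 81 — holds.
[3] a5 = 10 lies in [9, 13] — holds.
[4] 3a5 - 5a8 = 3(10) - 5(9) = -15, not -16 — does not hold.
[5] a8 = 9, a5 = 10; distinct — holds.
[6] abs(10 - 9) = 1; 1 ≤ 3 — holds.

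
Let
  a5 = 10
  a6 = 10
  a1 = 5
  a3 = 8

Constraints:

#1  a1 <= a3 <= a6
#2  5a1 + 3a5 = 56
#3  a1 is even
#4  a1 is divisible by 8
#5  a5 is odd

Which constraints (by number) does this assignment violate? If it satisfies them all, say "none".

#1 values 5 <= 8 <= 10 — satisfied.
#2 5a1 + 3a5 = 5(5) + 3(10) = 55, not 56 — violated.
#3 a1 = 5 is odd — violated.
#4 5 = 8*0 + 5, so 8 does not divide 5 — violated.
#5 a5 = 10 is even — violated.

The assignment fails constraints 2, 3, 4, and 5.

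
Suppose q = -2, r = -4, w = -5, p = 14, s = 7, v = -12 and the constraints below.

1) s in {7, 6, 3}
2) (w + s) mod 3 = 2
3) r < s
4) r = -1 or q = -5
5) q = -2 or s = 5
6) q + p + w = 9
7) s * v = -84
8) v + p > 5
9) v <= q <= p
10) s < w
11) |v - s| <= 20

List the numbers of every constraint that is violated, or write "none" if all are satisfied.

1) s = 7 is in {7, 6, 3}  OK
2) w + s = 2; 2 mod 3 = 2  OK
3) r = -4, s = 7; -4 < 7  OK
4) r = -4 ≠ -1 and q = -2 ≠ -5; both disjuncts false  FAIL
5) q = -2 = -2 (first disjunct)  OK
6) q + p + w = -2 + 14 + (-5) = 7, not 9  FAIL
7) s * v = 7 * (-12) = -84  OK
8) v + p = -12 + 14 = 2; 2 ≤ 5, bound 5 not met  FAIL
9) values -12 <= -2 <= 14  OK
10) s = 7, w = -5; 7 ≥ -5 (want <)  FAIL
11) |-12 - 7| = 19; 19 ≤ 20  OK

Constraints 4, 6, 8, 10 are violated.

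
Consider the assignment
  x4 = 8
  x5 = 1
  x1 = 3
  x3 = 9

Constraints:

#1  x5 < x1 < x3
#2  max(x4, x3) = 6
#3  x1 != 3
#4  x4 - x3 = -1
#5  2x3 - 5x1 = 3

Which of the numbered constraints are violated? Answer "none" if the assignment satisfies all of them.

Constraints 2 and 3 are violated.

#1 values 1 < 3 < 9 — holds.
#2 max(8, 9) = 9, not 6 — fails.
#3 x1 = 3, but 3 is required to differ — fails.
#4 x4 - x3 = 8 - 9 = -1 — holds.
#5 2x3 - 5x1 = 2(9) - 5(3) = 3 — holds.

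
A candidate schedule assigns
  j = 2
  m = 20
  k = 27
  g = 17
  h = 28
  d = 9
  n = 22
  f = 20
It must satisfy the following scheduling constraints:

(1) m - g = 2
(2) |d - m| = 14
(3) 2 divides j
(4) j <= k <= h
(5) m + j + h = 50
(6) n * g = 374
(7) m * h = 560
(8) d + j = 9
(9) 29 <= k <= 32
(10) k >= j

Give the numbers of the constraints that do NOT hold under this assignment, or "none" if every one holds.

Violated: 1, 2, 8, and 9.

(1) m - g = 20 - 17 = 3, not 2  FAIL
(2) |9 - 20| = 11, not 14  FAIL
(3) 2 / 2 = 1, so 2 divides 2  OK
(4) values 2 <= 27 <= 28  OK
(5) m + j + h = 20 + 2 + 28 = 50  OK
(6) n * g = 22 * 17 = 374  OK
(7) m * h = 20 * 28 = 560  OK
(8) d + j = 9 + 2 = 11, not 9  FAIL
(9) k = 27 is outside [29, 32]  FAIL
(10) k = 27, j = 2; 27 ≥ 2  OK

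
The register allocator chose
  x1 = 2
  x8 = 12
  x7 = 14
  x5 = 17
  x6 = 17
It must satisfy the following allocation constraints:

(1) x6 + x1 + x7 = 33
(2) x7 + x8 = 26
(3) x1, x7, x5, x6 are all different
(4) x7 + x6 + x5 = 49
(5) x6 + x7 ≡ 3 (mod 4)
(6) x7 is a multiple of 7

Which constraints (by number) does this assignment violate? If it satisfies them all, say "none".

(1) x6 + x1 + x7 = 17 + 2 + 14 = 33 — holds.
(2) x7 + x8 = 14 + 12 = 26 — holds.
(3) x5 = x6 = 17, not all different — does not hold.
(4) x7 + x6 + x5 = 14 + 17 + 17 = 48, not 49 — does not hold.
(5) x6 + x7 = 31; 31 mod 4 = 3 — holds.
(6) 14 / 7 = 2, so 7 divides 14 — holds.

The assignment fails constraints 3 and 4.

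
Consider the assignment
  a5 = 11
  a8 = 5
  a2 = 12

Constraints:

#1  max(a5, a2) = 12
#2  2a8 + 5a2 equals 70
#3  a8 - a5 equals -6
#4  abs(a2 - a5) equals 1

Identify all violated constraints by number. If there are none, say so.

#1 max(11, 12) = 12  ✔
#2 2a8 + 5a2 = 2(5) + 5(12) = 70  ✔
#3 a8 - a5 = 5 - 11 = -6  ✔
#4 abs(12 - 11) = 1  ✔

None — every constraint holds.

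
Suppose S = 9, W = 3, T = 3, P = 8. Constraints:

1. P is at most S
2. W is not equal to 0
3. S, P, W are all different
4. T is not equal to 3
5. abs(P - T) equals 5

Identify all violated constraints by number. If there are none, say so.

1. P = 8, S = 9; 8 ≤ 9 — holds.
2. W = 3, and 3 ≠ 0 — holds.
3. values 9, 8, 3 are pairwise distinct — holds.
4. T = 3, but 3 is required to differ — does not hold.
5. abs(8 - 3) = 5 — holds.

Violated: 4.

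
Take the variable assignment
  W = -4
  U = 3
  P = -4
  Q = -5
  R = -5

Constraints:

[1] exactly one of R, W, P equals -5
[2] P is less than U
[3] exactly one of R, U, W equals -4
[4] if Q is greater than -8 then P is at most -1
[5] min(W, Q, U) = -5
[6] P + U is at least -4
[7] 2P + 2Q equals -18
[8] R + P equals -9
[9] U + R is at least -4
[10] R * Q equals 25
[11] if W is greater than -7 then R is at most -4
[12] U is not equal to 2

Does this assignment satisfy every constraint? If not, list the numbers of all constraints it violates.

The assignment satisfies every constraint.

[1] R=-5, W=-4, P=-4; 1 of them equals -5 — OK.
[2] P = -4, U = 3; -4 < 3 — OK.
[3] R=-5, U=3, W=-4; 1 of them equals -4 — OK.
[4] Q = -5 > -8, so we need P ≤ -1; P = -4 ≤ -1 — OK.
[5] min(-4, -5, 3) = -5 — OK.
[6] P + U = -4 + 3 = -1; -1 ≥ -4 — OK.
[7] 2P + 2Q = 2(-4) + 2(-5) = -18 — OK.
[8] R + P = -5 + (-4) = -9 — OK.
[9] U + R = 3 + (-5) = -2; -2 ≥ -4 — OK.
[10] R * Q = -5 * (-5) = 25 — OK.
[11] W = -4 > -7, so we need R ≤ -4; R = -5 ≤ -4 — OK.
[12] U = 3, and 3 ≠ 2 — OK.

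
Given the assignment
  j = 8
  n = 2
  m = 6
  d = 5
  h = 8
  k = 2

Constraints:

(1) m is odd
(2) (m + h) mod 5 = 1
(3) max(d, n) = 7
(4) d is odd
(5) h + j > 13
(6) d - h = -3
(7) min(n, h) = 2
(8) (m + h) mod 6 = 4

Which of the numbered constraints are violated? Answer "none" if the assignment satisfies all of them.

Constraints 1, 2, 3, and 8 do not hold.

(1) m = 6 is even — does not hold.
(2) m + h = 14; 14 mod 5 = 4, not 1 — does not hold.
(3) max(5, 2) = 5, not 7 — does not hold.
(4) d = 5 is odd — holds.
(5) h + j = 8 + 8 = 16; 16 > 13 — holds.
(6) d - h = 5 - 8 = -3 — holds.
(7) min(2, 8) = 2 — holds.
(8) m + h = 14; 14 mod 6 = 2, not 4 — does not hold.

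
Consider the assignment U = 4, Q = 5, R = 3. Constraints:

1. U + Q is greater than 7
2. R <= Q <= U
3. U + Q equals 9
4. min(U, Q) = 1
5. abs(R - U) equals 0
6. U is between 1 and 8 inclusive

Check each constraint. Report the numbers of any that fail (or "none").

Constraints 2, 4, and 5 do not hold.

1. U + Q = 4 + 5 = 9; 9 > 7  OK
2. values 3, 5, 4; Q = 5 is not <= U = 4  FAIL
3. U + Q = 4 + 5 = 9  OK
4. min(4, 5) = 4, not 1  FAIL
5. abs(3 - 4) = 1, not 0  FAIL
6. U = 4 lies in [1, 8]  OK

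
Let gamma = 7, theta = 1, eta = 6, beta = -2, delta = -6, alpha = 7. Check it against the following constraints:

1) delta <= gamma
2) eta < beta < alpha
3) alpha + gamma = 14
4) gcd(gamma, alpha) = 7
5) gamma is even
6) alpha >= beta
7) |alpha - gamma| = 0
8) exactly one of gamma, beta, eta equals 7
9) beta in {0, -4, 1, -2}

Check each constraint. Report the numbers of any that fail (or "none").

No — constraints 2, 5 are not satisfied.

1) delta = -6, gamma = 7; -6 ≤ 7 — holds.
2) values 6, -2, 7; eta = 6 is not < beta = -2 — fails.
3) alpha + gamma = 7 + 7 = 14 — holds.
4) gcd(7, 7) = 7 — holds.
5) gamma = 7 is odd — fails.
6) alpha = 7, beta = -2; 7 ≥ -2 — holds.
7) |7 - 7| = 0 — holds.
8) gamma=7, beta=-2, eta=6; 1 of them equals 7 — holds.
9) beta = -2 is in {0, -4, 1, -2} — holds.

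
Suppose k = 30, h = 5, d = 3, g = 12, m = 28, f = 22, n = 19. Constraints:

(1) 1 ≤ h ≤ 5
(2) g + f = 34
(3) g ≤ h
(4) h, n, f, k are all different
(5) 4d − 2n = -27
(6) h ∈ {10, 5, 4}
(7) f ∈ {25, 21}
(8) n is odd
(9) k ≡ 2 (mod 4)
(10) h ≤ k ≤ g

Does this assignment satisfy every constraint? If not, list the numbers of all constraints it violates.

(1) h = 5 lies in [1, 5]  OK
(2) g + f = 12 + 22 = 34  OK
(3) g = 12, h = 5; 12 > 5 (want ≤)  FAIL
(4) values 5, 19, 22, 30 are pairwise distinct  OK
(5) 4d − 2n = 4(3) − 2(19) = -26, not -27  FAIL
(6) h = 5 is in {10, 5, 4}  OK
(7) f = 22 is not in {25, 21}  FAIL
(8) n = 19 is odd  OK
(9) 30 mod 4 = 2  OK
(10) values 5, 30, 12; k = 30 is not ≤ g = 12  FAIL

No — constraints 3, 5, 7, and 10 are not satisfied.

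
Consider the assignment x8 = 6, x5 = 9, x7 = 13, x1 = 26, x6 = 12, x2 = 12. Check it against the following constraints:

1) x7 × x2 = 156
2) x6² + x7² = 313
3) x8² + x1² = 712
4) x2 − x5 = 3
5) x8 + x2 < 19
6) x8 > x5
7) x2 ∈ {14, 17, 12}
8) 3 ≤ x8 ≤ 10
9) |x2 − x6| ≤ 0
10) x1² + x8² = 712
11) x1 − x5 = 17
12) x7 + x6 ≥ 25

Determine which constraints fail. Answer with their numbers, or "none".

Violated: 6.

1) x7 × x2 = 13 × 12 = 156  ✓
2) x6² + x7² = 12² + 13² = 144 + 169 = 313  ✓
3) x8² + x1² = 6² + 26² = 36 + 676 = 712  ✓
4) x2 − x5 = 12 − 9 = 3  ✓
5) x8 + x2 = 6 + 12 = 18; 18 < 19  ✓
6) x8 = 6, x5 = 9; 6 ≤ 9 (want >)  ✗
7) x2 = 12 is in {14, 17, 12}  ✓
8) x8 = 6 lies in [3, 10]  ✓
9) |12 − 12| = 0; 0 ≤ 0  ✓
10) x1² + x8² = 26² + 6² = 676 + 36 = 712  ✓
11) x1 − x5 = 26 − 9 = 17  ✓
12) x7 + x6 = 13 + 12 = 25; 25 ≥ 25  ✓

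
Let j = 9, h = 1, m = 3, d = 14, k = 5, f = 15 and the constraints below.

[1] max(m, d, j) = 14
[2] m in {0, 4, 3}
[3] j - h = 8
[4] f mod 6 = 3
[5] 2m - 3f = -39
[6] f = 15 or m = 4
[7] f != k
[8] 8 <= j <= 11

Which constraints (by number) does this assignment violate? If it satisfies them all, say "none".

Yes — all constraints hold.

[1] max(3, 14, 9) = 14  holds
[2] m = 3 is in {0, 4, 3}  holds
[3] j - h = 9 - 1 = 8  holds
[4] 15 mod 6 = 3  holds
[5] 2m - 3f = 2(3) - 3(15) = -39  holds
[6] f = 15 = 15 (first disjunct)  holds
[7] f = 15, k = 5; distinct  holds
[8] j = 9 lies in [8, 11]  holds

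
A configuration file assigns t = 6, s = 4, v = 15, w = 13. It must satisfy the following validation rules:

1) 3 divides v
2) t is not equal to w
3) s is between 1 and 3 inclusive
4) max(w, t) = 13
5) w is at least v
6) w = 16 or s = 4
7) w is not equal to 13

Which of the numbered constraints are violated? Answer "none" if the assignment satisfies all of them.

Constraints 3, 5, and 7 do not hold.

1) 15 / 3 = 5, so 3 divides 15 — holds.
2) t = 6, w = 13; distinct — holds.
3) s = 4 is outside [1, 3] — fails.
4) max(13, 6) = 13 — holds.
5) w = 13, v = 15; 13 < 15 (want ≥) — fails.
6) w = 13 ≠ 16, but s = 4 = 4 (second disjunct) — holds.
7) w = 13, but 13 is required to differ — fails.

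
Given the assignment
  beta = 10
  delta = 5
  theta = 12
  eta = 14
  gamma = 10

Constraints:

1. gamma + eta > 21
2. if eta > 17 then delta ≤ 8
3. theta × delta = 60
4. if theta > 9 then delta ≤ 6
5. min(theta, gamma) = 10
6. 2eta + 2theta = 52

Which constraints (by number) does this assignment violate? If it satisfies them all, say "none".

1. gamma + eta = 10 + 14 = 24; 24 > 21 — satisfied.
2. eta = 14, not > 17; antecedent false, conditional vacuously true — satisfied.
3. theta × delta = 12 × 5 = 60 — satisfied.
4. theta = 12 > 9, so we need delta ≤ 6; delta = 5 ≤ 6 — satisfied.
5. min(12, 10) = 10 — satisfied.
6. 2eta + 2theta = 2(14) + 2(12) = 52 — satisfied.

All constraints are satisfied.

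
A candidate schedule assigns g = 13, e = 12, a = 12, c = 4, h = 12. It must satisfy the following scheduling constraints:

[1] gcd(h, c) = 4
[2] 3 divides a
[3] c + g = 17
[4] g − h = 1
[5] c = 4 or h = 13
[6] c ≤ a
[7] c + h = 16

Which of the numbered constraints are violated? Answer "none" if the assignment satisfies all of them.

[1] gcd(12, 4) = 4 — holds.
[2] 12 / 3 = 4, so 3 divides 12 — holds.
[3] c + g = 4 + 13 = 17 — holds.
[4] g − h = 13 − 12 = 1 — holds.
[5] c = 4 = 4 (first disjunct) — holds.
[6] c = 4, a = 12; 4 ≤ 12 — holds.
[7] c + h = 4 + 12 = 16 — holds.

None — every constraint holds.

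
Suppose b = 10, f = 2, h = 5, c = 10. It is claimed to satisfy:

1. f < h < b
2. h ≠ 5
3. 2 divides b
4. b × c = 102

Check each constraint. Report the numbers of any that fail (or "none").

1. values 2 < 5 < 10 — satisfied.
2. h = 5, but 5 is required to differ — violated.
3. 10 / 2 = 5, so 2 divides 10 — satisfied.
4. b × c = 10 × 10 = 100, not 102 — violated.

Constraints 2, 4 are violated.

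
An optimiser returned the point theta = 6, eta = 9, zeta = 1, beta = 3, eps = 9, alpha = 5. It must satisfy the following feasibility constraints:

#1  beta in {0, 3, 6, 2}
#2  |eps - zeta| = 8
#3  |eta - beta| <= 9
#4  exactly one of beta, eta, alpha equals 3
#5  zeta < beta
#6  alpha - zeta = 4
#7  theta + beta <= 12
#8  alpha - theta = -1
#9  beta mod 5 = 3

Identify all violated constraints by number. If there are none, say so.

#1 beta = 3 is in {0, 3, 6, 2} — holds.
#2 |9 - 1| = 8 — holds.
#3 |9 - 3| = 6; 6 ≤ 9 — holds.
#4 beta=3, eta=9, alpha=5; 1 of them equals 3 — holds.
#5 zeta = 1, beta = 3; 1 < 3 — holds.
#6 alpha - zeta = 5 - 1 = 4 — holds.
#7 theta + beta = 6 + 3 = 9; 9 ≤ 12 — holds.
#8 alpha - theta = 5 - 6 = -1 — holds.
#9 3 mod 5 = 3 — holds.

Yes — all constraints hold.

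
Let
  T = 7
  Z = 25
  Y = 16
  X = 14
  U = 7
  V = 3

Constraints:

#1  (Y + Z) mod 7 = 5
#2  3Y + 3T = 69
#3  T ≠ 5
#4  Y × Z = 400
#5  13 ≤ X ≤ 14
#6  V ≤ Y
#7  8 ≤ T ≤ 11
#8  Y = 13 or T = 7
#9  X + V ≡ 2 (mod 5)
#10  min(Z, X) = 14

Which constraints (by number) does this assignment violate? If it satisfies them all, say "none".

Constraints 1 and 7 are violated.

#1 Y + Z = 41; 41 mod 7 = 6, not 5 — violated.
#2 3Y + 3T = 3(16) + 3(7) = 69 — satisfied.
#3 T = 7, and 7 ≠ 5 — satisfied.
#4 Y × Z = 16 × 25 = 400 — satisfied.
#5 X = 14 lies in [13, 14] — satisfied.
#6 V = 3, Y = 16; 3 ≤ 16 — satisfied.
#7 T = 7 is outside [8, 11] — violated.
#8 Y = 16 ≠ 13, but T = 7 = 7 (second disjunct) — satisfied.
#9 X + V = 17; 17 mod 5 = 2 — satisfied.
#10 min(25, 14) = 14 — satisfied.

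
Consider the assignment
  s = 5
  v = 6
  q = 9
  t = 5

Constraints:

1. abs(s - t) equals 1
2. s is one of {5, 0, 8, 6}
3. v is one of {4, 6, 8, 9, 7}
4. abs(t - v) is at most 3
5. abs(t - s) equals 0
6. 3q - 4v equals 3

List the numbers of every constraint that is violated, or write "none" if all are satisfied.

1. abs(5 - 5) = 0, not 1  fails
2. s = 5 is in {5, 0, 8, 6}  holds
3. v = 6 is in {4, 6, 8, 9, 7}  holds
4. abs(5 - 6) = 1; 1 ≤ 3  holds
5. abs(5 - 5) = 0  holds
6. 3q - 4v = 3(9) - 4(6) = 3  holds

Constraint 1 does not hold.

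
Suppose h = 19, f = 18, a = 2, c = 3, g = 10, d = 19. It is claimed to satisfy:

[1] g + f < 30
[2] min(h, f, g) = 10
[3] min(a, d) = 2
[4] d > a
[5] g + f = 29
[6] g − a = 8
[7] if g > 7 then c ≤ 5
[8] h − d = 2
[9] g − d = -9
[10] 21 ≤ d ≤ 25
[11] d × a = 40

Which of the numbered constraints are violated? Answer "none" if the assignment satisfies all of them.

Constraints 5, 8, 10, and 11 do not hold.

[1] g + f = 10 + 18 = 28; 28 < 30  holds
[2] min(19, 18, 10) = 10  holds
[3] min(2, 19) = 2  holds
[4] d = 19, a = 2; 19 > 2  holds
[5] g + f = 10 + 18 = 28, not 29  fails
[6] g − a = 10 − 2 = 8  holds
[7] g = 10 > 7, so we need c ≤ 5; c = 3 ≤ 5  holds
[8] h − d = 19 − 19 = 0, not 2  fails
[9] g − d = 10 − 19 = -9  holds
[10] d = 19 is outside [21, 25]  fails
[11] d × a = 19 × 2 = 38, not 40  fails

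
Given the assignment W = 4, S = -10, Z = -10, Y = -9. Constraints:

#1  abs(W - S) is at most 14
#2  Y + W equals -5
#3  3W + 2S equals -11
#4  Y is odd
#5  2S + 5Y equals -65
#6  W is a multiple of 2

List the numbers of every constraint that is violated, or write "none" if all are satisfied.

#1 abs(4 - (-10)) = 14; 14 ≤ 14  yes
#2 Y + W = -9 + 4 = -5  yes
#3 3W + 2S = 3(4) + 2(-10) = -8, not -11  no
#4 Y = -9 is odd  yes
#5 2S + 5Y = 2(-10) + 5(-9) = -65  yes
#6 4 / 2 = 2, so 2 divides 4  yes

Violated: 3.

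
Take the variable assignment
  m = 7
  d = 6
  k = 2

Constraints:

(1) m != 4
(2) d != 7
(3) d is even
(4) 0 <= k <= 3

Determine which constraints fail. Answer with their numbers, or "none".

(1) m = 7, and 7 ≠ 4  yes
(2) d = 6, and 6 ≠ 7  yes
(3) d = 6 is even  yes
(4) k = 2 lies in [0, 3]  yes

None — every constraint holds.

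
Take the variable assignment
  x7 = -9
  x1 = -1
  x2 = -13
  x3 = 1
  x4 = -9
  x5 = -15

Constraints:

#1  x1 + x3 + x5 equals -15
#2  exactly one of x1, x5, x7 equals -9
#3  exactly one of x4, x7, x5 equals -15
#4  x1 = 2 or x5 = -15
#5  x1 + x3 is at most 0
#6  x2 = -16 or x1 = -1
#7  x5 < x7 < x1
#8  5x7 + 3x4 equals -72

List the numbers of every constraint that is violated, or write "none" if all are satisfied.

#1 x1 + x3 + x5 = -1 + 1 + (-15) = -15  yes
#2 x1=-1, x5=-15, x7=-9; 1 of them equals -9  yes
#3 x4=-9, x7=-9, x5=-15; 1 of them equals -15  yes
#4 x1 = -1 ≠ 2, but x5 = -15 = -15 (second disjunct)  yes
#5 x1 + x3 = -1 + 1 = 0; 0 ≤ 0  yes
#6 x2 = -13 ≠ -16, but x1 = -1 = -1 (second disjunct)  yes
#7 values -15 < -9 < -1  yes
#8 5x7 + 3x4 = 5(-9) + 3(-9) = -72  yes

None — every constraint holds.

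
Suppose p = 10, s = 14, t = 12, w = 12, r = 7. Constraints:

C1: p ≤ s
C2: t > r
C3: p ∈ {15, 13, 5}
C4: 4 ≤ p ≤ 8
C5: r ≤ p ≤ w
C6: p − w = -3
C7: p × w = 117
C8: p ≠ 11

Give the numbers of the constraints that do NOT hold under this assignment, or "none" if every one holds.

C1: p = 10, s = 14; 10 ≤ 14  OK
C2: t = 12, r = 7; 12 > 7  OK
C3: p = 10 is not in {15, 13, 5}  FAIL
C4: p = 10 is outside [4, 8]  FAIL
C5: values 7 ≤ 10 ≤ 12  OK
C6: p − w = 10 − 12 = -2, not -3  FAIL
C7: p × w = 10 × 12 = 120, not 117  FAIL
C8: p = 10, and 10 ≠ 11  OK

Violated: 3, 4, 6, 7.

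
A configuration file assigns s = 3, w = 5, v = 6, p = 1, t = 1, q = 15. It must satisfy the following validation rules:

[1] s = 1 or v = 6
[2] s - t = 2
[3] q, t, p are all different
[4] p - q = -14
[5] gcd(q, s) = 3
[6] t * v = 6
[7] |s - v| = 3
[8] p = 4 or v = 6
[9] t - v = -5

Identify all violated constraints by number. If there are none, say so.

Violated: 3.

[1] s = 3 ≠ 1, but v = 6 = 6 (second disjunct)  true
[2] s - t = 3 - 1 = 2  true
[3] t = p = 1, not all different  false
[4] p - q = 1 - 15 = -14  true
[5] gcd(15, 3) = 3  true
[6] t * v = 1 * 6 = 6  true
[7] |3 - 6| = 3  true
[8] p = 1 ≠ 4, but v = 6 = 6 (second disjunct)  true
[9] t - v = 1 - 6 = -5  true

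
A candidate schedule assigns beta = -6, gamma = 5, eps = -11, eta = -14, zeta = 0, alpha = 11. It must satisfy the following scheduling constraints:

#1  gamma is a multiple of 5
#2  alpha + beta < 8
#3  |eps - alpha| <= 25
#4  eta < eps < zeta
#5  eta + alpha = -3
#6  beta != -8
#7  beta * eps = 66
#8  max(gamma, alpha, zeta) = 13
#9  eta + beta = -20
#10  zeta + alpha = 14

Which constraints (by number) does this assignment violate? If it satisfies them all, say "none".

The assignment fails constraints 8, 10.

#1 5 / 5 = 1, so 5 divides 5 — satisfied.
#2 alpha + beta = 11 + (-6) = 5; 5 < 8 — satisfied.
#3 |-11 - 11| = 22; 22 ≤ 25 — satisfied.
#4 values -14 < -11 < 0 — satisfied.
#5 eta + alpha = -14 + 11 = -3 — satisfied.
#6 beta = -6, and -6 ≠ -8 — satisfied.
#7 beta * eps = -6 * (-11) = 66 — satisfied.
#8 max(5, 11, 0) = 11, not 13 — violated.
#9 eta + beta = -14 + (-6) = -20 — satisfied.
#10 zeta + alpha = 0 + 11 = 11, not 14 — violated.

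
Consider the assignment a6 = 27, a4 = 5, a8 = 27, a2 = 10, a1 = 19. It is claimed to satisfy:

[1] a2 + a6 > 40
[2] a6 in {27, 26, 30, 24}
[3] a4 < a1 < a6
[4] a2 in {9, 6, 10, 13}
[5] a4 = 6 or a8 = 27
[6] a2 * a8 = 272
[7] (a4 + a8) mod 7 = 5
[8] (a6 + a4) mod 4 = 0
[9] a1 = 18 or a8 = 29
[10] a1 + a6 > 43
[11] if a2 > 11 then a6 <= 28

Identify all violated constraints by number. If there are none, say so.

[1] a2 + a6 = 10 + 27 = 37; 37 ≤ 40, bound 40 not met — does not hold.
[2] a6 = 27 is in {27, 26, 30, 24} — holds.
[3] values 5 < 19 < 27 — holds.
[4] a2 = 10 is in {9, 6, 10, 13} — holds.
[5] a4 = 5 ≠ 6, but a8 = 27 = 27 (second disjunct) — holds.
[6] a2 * a8 = 10 * 27 = 270, not 272 — does not hold.
[7] a4 + a8 = 32; 32 mod 7 = 4, not 5 — does not hold.
[8] a6 + a4 = 32; 32 mod 4 = 0 — holds.
[9] a1 = 19 ≠ 18 and a8 = 27 ≠ 29; both disjuncts false — does not hold.
[10] a1 + a6 = 19 + 27 = 46; 46 > 43 — holds.
[11] a2 = 10, not > 11; antecedent false, conditional vacuously true — holds.

Constraints 1, 6, 7, and 9 are violated.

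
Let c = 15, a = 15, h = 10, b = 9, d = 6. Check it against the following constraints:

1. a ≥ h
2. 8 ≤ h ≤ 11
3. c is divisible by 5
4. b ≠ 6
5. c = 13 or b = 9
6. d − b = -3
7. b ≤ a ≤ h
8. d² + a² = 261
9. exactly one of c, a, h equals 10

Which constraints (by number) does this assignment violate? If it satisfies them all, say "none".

No — constraint 7 is not satisfied.

1. a = 15, h = 10; 15 ≥ 10  yes
2. h = 10 lies in [8, 11]  yes
3. 15 / 5 = 3, so 5 divides 15  yes
4. b = 9, and 9 ≠ 6  yes
5. c = 15 ≠ 13, but b = 9 = 9 (second disjunct)  yes
6. d − b = 6 − 9 = -3  yes
7. values 9, 15, 10; a = 15 is not ≤ h = 10  no
8. d² + a² = 6² + 15² = 36 + 225 = 261  yes
9. c=15, a=15, h=10; 1 of them equals 10  yes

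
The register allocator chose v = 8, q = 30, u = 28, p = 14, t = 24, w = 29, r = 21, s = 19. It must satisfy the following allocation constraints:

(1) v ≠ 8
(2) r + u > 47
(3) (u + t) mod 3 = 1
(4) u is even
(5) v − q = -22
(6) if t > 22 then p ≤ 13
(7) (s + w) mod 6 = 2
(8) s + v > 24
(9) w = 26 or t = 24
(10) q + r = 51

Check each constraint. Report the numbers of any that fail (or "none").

Constraints 1, 6, and 7 do not hold.

(1) v = 8, but 8 is required to differ  FAIL
(2) r + u = 21 + 28 = 49; 49 > 47  OK
(3) u + t = 52; 52 mod 3 = 1  OK
(4) u = 28 is even  OK
(5) v − q = 8 − 30 = -22  OK
(6) t = 24 > 22, so we need p ≤ 13; but p = 14 > 13  FAIL
(7) s + w = 48; 48 mod 6 = 0, not 2  FAIL
(8) s + v = 19 + 8 = 27; 27 > 24  OK
(9) w = 29 ≠ 26, but t = 24 = 24 (second disjunct)  OK
(10) q + r = 30 + 21 = 51  OK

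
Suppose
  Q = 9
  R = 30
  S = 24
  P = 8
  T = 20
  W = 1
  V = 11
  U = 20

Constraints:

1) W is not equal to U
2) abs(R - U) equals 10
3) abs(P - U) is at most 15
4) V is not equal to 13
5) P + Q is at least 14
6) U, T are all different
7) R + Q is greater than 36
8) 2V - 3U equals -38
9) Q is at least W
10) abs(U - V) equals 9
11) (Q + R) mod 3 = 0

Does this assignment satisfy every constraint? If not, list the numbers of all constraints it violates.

1) W = 1, U = 20; distinct  ✓
2) abs(30 - 20) = 10  ✓
3) abs(8 - 20) = 12; 12 ≤ 15  ✓
4) V = 11, and 11 ≠ 13  ✓
5) P + Q = 8 + 9 = 17; 17 ≥ 14  ✓
6) U = T = 20, not all different  ✗
7) R + Q = 30 + 9 = 39; 39 > 36  ✓
8) 2V - 3U = 2(11) - 3(20) = -38  ✓
9) Q = 9, W = 1; 9 ≥ 1  ✓
10) abs(20 - 11) = 9  ✓
11) Q + R = 39; 39 mod 3 = 0  ✓

No — constraint 6 is not satisfied.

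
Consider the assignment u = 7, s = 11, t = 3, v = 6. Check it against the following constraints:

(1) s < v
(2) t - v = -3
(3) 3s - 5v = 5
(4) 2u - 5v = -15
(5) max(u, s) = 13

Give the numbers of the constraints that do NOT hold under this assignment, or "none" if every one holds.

The assignment fails constraints 1, 3, 4, 5.

(1) s = 11, v = 6; 11 ≥ 6 (want <) — fails.
(2) t - v = 3 - 6 = -3 — holds.
(3) 3s - 5v = 3(11) - 5(6) = 3, not 5 — fails.
(4) 2u - 5v = 2(7) - 5(6) = -16, not -15 — fails.
(5) max(7, 11) = 11, not 13 — fails.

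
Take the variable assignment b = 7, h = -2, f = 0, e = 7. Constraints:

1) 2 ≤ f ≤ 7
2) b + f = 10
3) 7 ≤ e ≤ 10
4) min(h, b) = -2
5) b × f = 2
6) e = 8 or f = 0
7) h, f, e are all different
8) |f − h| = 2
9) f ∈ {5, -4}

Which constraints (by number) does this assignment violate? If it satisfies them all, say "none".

1) f = 0 is outside [2, 7]  no
2) b + f = 7 + 0 = 7, not 10  no
3) e = 7 lies in [7, 10]  yes
4) min(-2, 7) = -2  yes
5) b × f = 7 × 0 = 0, not 2  no
6) e = 7 ≠ 8, but f = 0 = 0 (second disjunct)  yes
7) values -2, 0, 7 are pairwise distinct  yes
8) |0 − (-2)| = 2  yes
9) f = 0 is not in {5, -4}  no

Violated: 1, 2, 5, 9.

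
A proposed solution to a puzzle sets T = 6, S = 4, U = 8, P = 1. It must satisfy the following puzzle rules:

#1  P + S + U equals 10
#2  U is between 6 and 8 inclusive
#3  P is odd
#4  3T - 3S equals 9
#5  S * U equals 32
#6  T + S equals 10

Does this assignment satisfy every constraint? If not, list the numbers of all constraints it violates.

#1 P + S + U = 1 + 4 + 8 = 13, not 10 — violated.
#2 U = 8 lies in [6, 8] — satisfied.
#3 P = 1 is odd — satisfied.
#4 3T - 3S = 3(6) - 3(4) = 6, not 9 — violated.
#5 S * U = 4 * 8 = 32 — satisfied.
#6 T + S = 6 + 4 = 10 — satisfied.

The assignment fails constraints 1 and 4.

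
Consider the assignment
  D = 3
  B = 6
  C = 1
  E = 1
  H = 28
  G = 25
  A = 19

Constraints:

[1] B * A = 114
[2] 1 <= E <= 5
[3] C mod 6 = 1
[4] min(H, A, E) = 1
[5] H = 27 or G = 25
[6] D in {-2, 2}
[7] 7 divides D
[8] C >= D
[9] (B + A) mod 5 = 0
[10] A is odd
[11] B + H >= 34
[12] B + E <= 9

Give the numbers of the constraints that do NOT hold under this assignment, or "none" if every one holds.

[1] B * A = 6 * 19 = 114  holds
[2] E = 1 lies in [1, 5]  holds
[3] 1 mod 6 = 1  holds
[4] min(28, 19, 1) = 1  holds
[5] H = 28 ≠ 27, but G = 25 = 25 (second disjunct)  holds
[6] D = 3 is not in {-2, 2}  fails
[7] 3 = 7*0 + 3, so 7 does not divide 3  fails
[8] C = 1, D = 3; 1 < 3 (want ≥)  fails
[9] B + A = 25; 25 mod 5 = 0  holds
[10] A = 19 is odd  holds
[11] B + H = 6 + 28 = 34; 34 ≥ 34  holds
[12] B + E = 6 + 1 = 7; 7 ≤ 9  holds

Constraints 6, 7, 8 are violated.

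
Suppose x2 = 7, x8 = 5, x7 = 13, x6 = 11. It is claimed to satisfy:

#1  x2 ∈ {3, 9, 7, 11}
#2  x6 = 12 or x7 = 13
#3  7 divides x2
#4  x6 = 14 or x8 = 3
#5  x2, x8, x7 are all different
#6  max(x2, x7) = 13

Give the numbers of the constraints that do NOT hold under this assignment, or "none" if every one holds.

Constraint 4 does not hold.

#1 x2 = 7 is in {3, 9, 7, 11}  true
#2 x6 = 11 ≠ 12, but x7 = 13 = 13 (second disjunct)  true
#3 7 / 7 = 1, so 7 divides 7  true
#4 x6 = 11 ≠ 14 and x8 = 5 ≠ 3; both disjuncts false  false
#5 values 7, 5, 13 are pairwise distinct  true
#6 max(7, 13) = 13  true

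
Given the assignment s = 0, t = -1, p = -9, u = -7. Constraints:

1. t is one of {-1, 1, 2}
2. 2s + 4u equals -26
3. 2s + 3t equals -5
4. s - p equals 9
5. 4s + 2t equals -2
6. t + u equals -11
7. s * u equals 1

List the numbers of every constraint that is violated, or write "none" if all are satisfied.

1. t = -1 is in {-1, 1, 2}  ✓
2. 2s + 4u = 2(0) + 4(-7) = -28, not -26  ✗
3. 2s + 3t = 2(0) + 3(-1) = -3, not -5  ✗
4. s - p = 0 - (-9) = 9  ✓
5. 4s + 2t = 4(0) + 2(-1) = -2  ✓
6. t + u = -1 + (-7) = -8, not -11  ✗
7. s * u = 0 * (-7) = 0, not 1  ✗

The assignment fails constraints 2, 3, 6, 7.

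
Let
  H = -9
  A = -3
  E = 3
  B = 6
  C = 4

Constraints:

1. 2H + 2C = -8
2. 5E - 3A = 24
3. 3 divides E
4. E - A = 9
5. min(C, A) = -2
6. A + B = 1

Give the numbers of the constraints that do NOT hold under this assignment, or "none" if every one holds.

Violated: 1, 4, 5, 6.

1. 2H + 2C = 2(-9) + 2(4) = -10, not -8  no
2. 5E - 3A = 5(3) - 3(-3) = 24  yes
3. 3 / 3 = 1, so 3 divides 3  yes
4. E - A = 3 - (-3) = 6, not 9  no
5. min(4, -3) = -3, not -2  no
6. A + B = -3 + 6 = 3, not 1  no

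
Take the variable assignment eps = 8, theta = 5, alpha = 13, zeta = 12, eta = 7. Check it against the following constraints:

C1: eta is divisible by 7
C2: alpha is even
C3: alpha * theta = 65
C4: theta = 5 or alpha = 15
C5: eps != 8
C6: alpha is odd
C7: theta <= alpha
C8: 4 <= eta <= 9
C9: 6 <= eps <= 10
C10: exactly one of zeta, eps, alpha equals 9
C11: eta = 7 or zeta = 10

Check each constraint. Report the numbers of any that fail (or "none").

The assignment fails constraints 2, 5, 10.

C1: 7 / 7 = 1, so 7 divides 7 — satisfied.
C2: alpha = 13 is odd — violated.
C3: alpha * theta = 13 * 5 = 65 — satisfied.
C4: theta = 5 = 5 (first disjunct) — satisfied.
C5: eps = 8, but 8 is required to differ — violated.
C6: alpha = 13 is odd — satisfied.
C7: theta = 5, alpha = 13; 5 ≤ 13 — satisfied.
C8: eta = 7 lies in [4, 9] — satisfied.
C9: eps = 8 lies in [6, 10] — satisfied.
C10: zeta=12, eps=8, alpha=13; 0 of them equal 9, not exactly one — violated.
C11: eta = 7 = 7 (first disjunct) — satisfied.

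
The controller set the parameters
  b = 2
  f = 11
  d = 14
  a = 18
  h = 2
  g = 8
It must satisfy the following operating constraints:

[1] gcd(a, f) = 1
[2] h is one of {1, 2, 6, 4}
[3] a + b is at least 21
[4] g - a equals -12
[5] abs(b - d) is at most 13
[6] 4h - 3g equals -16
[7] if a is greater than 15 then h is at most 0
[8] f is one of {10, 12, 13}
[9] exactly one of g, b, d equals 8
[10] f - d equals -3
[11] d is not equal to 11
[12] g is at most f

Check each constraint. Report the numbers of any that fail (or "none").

No — constraints 3, 4, 7, and 8 are not satisfied.

[1] gcd(18, 11) = 1  holds
[2] h = 2 is in {1, 2, 6, 4}  holds
[3] a + b = 18 + 2 = 20; 20 < 21, bound 21 not met  fails
[4] g - a = 8 - 18 = -10, not -12  fails
[5] abs(2 - 14) = 12; 12 ≤ 13  holds
[6] 4h - 3g = 4(2) - 3(8) = -16  holds
[7] a = 18 > 15, so we need h ≤ 0; but h = 2 > 0  fails
[8] f = 11 is not in {10, 12, 13}  fails
[9] g=8, b=2, d=14; 1 of them equals 8  holds
[10] f - d = 11 - 14 = -3  holds
[11] d = 14, and 14 ≠ 11  holds
[12] g = 8, f = 11; 8 ≤ 11  holds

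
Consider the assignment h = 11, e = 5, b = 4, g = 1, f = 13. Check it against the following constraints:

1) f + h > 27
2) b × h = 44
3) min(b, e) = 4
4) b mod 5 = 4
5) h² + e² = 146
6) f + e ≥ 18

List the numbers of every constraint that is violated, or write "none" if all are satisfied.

1) f + h = 13 + 11 = 24; 24 ≤ 27, bound 27 not met  fails
2) b × h = 4 × 11 = 44  holds
3) min(4, 5) = 4  holds
4) 4 mod 5 = 4  holds
5) h² + e² = 11² + 5² = 121 + 25 = 146  holds
6) f + e = 13 + 5 = 18; 18 ≥ 18  holds

Constraint 1 is violated.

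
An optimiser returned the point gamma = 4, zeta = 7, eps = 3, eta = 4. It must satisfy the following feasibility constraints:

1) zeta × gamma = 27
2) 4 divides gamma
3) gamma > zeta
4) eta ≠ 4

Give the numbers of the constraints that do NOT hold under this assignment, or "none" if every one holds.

Violated: 1, 3, and 4.

1) zeta × gamma = 7 × 4 = 28, not 27  ✘
2) 4 / 4 = 1, so 4 divides 4  ✔
3) gamma = 4, zeta = 7; 4 ≤ 7 (want >)  ✘
4) eta = 4, but 4 is required to differ  ✘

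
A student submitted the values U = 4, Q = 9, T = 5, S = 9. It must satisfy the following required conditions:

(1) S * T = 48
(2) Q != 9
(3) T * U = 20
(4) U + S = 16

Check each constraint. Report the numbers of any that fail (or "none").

Constraints 1, 2, and 4 are violated.

(1) S * T = 9 * 5 = 45, not 48  ✗
(2) Q = 9, but 9 is required to differ  ✗
(3) T * U = 5 * 4 = 20  ✓
(4) U + S = 4 + 9 = 13, not 16  ✗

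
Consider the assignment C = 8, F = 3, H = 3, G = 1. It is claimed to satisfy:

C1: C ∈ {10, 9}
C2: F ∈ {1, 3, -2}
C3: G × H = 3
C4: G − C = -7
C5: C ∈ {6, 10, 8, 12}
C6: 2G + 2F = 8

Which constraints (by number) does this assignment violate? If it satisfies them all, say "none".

Violated: 1.

C1: C = 8 is not in {10, 9} — does not hold.
C2: F = 3 is in {1, 3, -2} — holds.
C3: G × H = 1 × 3 = 3 — holds.
C4: G − C = 1 − 8 = -7 — holds.
C5: C = 8 is in {6, 10, 8, 12} — holds.
C6: 2G + 2F = 2(1) + 2(3) = 8 — holds.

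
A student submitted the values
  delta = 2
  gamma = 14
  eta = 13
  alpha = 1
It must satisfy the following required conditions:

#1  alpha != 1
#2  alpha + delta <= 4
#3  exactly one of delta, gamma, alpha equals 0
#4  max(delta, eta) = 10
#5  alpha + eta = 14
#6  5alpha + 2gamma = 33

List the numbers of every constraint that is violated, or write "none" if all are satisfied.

#1 alpha = 1, but 1 is required to differ — violated.
#2 alpha + delta = 1 + 2 = 3; 3 ≤ 4 — OK.
#3 delta=2, gamma=14, alpha=1; 0 of them equal 0, not exactly one — violated.
#4 max(2, 13) = 13, not 10 — violated.
#5 alpha + eta = 1 + 13 = 14 — OK.
#6 5alpha + 2gamma = 5(1) + 2(14) = 33 — OK.

Constraints 1, 3, and 4 do not hold.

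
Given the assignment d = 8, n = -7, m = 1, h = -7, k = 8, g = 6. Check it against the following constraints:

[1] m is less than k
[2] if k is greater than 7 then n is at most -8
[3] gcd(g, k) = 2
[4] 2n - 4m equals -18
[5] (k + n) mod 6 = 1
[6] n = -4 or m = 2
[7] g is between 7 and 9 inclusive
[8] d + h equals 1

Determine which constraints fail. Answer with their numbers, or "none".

[1] m = 1, k = 8; 1 < 8 — holds.
[2] k = 8 > 7, so we need n ≤ -8; but n = -7 > -8 — does not hold.
[3] gcd(6, 8) = 2 — holds.
[4] 2n - 4m = 2(-7) - 4(1) = -18 — holds.
[5] k + n = 1; 1 mod 6 = 1 — holds.
[6] n = -7 ≠ -4 and m = 1 ≠ 2; both disjuncts false — does not hold.
[7] g = 6 is outside [7, 9] — does not hold.
[8] d + h = 8 + (-7) = 1 — holds.

Violated: 2, 6, and 7.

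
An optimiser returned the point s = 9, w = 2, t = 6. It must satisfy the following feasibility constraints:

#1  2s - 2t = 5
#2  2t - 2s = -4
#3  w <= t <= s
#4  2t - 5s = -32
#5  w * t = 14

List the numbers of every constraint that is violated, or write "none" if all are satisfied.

#1 2s - 2t = 2(9) - 2(6) = 6, not 5 — violated.
#2 2t - 2s = 2(6) - 2(9) = -6, not -4 — violated.
#3 values 2 <= 6 <= 9 — satisfied.
#4 2t - 5s = 2(6) - 5(9) = -33, not -32 — violated.
#5 w * t = 2 * 6 = 12, not 14 — violated.

No — constraints 1, 2, 4, 5 are not satisfied.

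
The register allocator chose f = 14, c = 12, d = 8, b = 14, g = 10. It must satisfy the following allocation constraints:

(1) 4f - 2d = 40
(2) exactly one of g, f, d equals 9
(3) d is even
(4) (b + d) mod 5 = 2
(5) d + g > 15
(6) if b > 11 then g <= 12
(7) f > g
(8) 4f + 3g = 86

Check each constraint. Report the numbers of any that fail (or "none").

No — constraint 2 is not satisfied.

(1) 4f - 2d = 4(14) - 2(8) = 40  ✔
(2) g=10, f=14, d=8; 0 of them equal 9, not exactly one  ✘
(3) d = 8 is even  ✔
(4) b + d = 22; 22 mod 5 = 2  ✔
(5) d + g = 8 + 10 = 18; 18 > 15  ✔
(6) b = 14 > 11, so we need g ≤ 12; g = 10 ≤ 12  ✔
(7) f = 14, g = 10; 14 > 10  ✔
(8) 4f + 3g = 4(14) + 3(10) = 86  ✔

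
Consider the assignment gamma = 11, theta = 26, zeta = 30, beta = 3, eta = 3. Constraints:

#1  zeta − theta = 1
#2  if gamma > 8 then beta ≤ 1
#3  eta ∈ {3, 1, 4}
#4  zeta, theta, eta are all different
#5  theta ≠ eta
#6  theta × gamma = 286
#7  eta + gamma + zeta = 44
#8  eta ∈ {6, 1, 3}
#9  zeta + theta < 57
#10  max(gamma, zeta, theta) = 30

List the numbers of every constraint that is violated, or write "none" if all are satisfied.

#1 zeta − theta = 30 − 26 = 4, not 1  FAIL
#2 gamma = 11 > 8, so we need beta ≤ 1; but beta = 3 > 1  FAIL
#3 eta = 3 is in {3, 1, 4}  OK
#4 values 30, 26, 3 are pairwise distinct  OK
#5 theta = 26, eta = 3; distinct  OK
#6 theta × gamma = 26 × 11 = 286  OK
#7 eta + gamma + zeta = 3 + 11 + 30 = 44  OK
#8 eta = 3 is in {6, 1, 3}  OK
#9 zeta + theta = 30 + 26 = 56; 56 < 57  OK
#10 max(11, 30, 26) = 30  OK

No — constraints 1 and 2 are not satisfied.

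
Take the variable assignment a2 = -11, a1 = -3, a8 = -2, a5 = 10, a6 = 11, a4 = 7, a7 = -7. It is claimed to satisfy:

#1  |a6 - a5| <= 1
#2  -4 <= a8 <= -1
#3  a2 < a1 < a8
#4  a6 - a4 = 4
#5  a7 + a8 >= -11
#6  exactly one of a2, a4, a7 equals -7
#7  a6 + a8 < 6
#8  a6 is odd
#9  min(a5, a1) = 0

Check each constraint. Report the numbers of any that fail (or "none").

Constraints 7, 9 do not hold.

#1 |11 - 10| = 1; 1 ≤ 1 — holds.
#2 a8 = -2 lies in [-4, -1] — holds.
#3 values -11 < -3 < -2 — holds.
#4 a6 - a4 = 11 - 7 = 4 — holds.
#5 a7 + a8 = -7 + (-2) = -9; -9 ≥ -11 — holds.
#6 a2=-11, a4=7, a7=-7; 1 of them equals -7 — holds.
#7 a6 + a8 = 11 + (-2) = 9; 9 ≥ 6, bound 6 not met — does not hold.
#8 a6 = 11 is odd — holds.
#9 min(10, -3) = -3, not 0 — does not hold.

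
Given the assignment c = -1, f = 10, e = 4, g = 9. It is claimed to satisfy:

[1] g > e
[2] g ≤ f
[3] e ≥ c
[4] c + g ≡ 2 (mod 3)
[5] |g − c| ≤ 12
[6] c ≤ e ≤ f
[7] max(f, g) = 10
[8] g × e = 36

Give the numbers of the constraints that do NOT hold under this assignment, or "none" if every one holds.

[1] g = 9, e = 4; 9 > 4  OK
[2] g = 9, f = 10; 9 ≤ 10  OK
[3] e = 4, c = -1; 4 ≥ -1  OK
[4] c + g = 8; 8 mod 3 = 2  OK
[5] |9 − (-1)| = 10; 10 ≤ 12  OK
[6] values -1 ≤ 4 ≤ 10  OK
[7] max(10, 9) = 10  OK
[8] g × e = 9 × 4 = 36  OK

Yes — all constraints hold.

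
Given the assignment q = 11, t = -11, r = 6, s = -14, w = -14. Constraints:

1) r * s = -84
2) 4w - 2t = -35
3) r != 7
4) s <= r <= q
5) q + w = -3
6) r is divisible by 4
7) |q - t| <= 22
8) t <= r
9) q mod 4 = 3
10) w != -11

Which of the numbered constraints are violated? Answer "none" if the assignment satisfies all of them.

Violated: 2, 6.

1) r * s = 6 * (-14) = -84  true
2) 4w - 2t = 4(-14) - 2(-11) = -34, not -35  false
3) r = 6, and 6 ≠ 7  true
4) values -14 <= 6 <= 11  true
5) q + w = 11 + (-14) = -3  true
6) 6 = 4*1 + 2, so 4 does not divide 6  false
7) |11 - (-11)| = 22; 22 ≤ 22  true
8) t = -11, r = 6; -11 ≤ 6  true
9) 11 mod 4 = 3  true
10) w = -14, and -14 ≠ -11  true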